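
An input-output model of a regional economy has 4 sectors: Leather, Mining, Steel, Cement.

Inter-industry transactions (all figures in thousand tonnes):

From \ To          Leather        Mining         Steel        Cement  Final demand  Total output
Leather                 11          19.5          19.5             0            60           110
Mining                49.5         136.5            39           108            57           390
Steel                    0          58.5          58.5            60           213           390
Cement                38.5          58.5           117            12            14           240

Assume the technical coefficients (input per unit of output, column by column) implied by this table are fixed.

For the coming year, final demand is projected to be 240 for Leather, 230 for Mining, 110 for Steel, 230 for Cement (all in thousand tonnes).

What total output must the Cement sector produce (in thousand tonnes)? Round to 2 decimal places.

Technical coefficients a_ij = z_ij / X_j:
  a_11 = 11/110 = 0.10, a_21 = 49.5/110 = 0.45, a_31 = 0/110 = 0.00, a_41 = 38.5/110 = 0.35
  a_12 = 19.5/390 = 0.05, a_22 = 136.5/390 = 0.35, a_32 = 58.5/390 = 0.15, a_42 = 58.5/390 = 0.15
  a_13 = 19.5/390 = 0.05, a_23 = 39/390 = 0.10, a_33 = 58.5/390 = 0.15, a_43 = 117/390 = 0.30
  a_14 = 0/240 = 0.00, a_24 = 108/240 = 0.45, a_34 = 60/240 = 0.25, a_44 = 12/240 = 0.05
I − A =
  [   0.90    -0.05    -0.05     0.00]
  [  -0.45     0.65    -0.10    -0.45]
  [   0.00    -0.15     0.85    -0.25]
  [  -0.35    -0.15    -0.30     0.95]
Compute the cofactors C_ij = (−1)^(i+j)·(3×3 minor ij) of I−A; the adjugate is their transpose:
adj(I−A) = Cᵀ =
  [ 0.380500   0.045625   0.039000   0.031875]
  [ 0.472250   0.654875   0.236250   0.372375]
  [ 0.161500   0.166375   0.465750   0.201375]
  [ 0.265750   0.172750   0.198750   0.461250]
det(I−A) = Σ_j (I−A)_1j·C_1j = (0.90)(0.380500) + (-0.05)(0.472250) + (-0.05)(0.161500) + (0.00)(0.265750) = 0.3107625
(I − A)⁻¹ = adj(I−A) / det(I−A) ≈
  [   1.2244     0.1468     0.1255     0.1026]
  [   1.5196     2.1073     0.7602     1.1983]
  [   0.5197     0.5354     1.4987     0.6480]
  [   0.8552     0.5559     0.6396     1.4843]
x = (I − A)⁻¹ d = adj(I−A)·d / det(I−A), with det(I−A) = 0.3107625:
  x_1 = (0.380500·240 + 0.045625·230 + 0.039000·110 + 0.031875·230) / 0.3107625 = 113.435 / 0.3107625 ≈ 365.02
  x_2 = (0.472250·240 + 0.654875·230 + 0.236250·110 + 0.372375·230) / 0.3107625 = 375.595 / 0.3107625 ≈ 1208.62
  x_3 = (0.161500·240 + 0.166375·230 + 0.465750·110 + 0.201375·230) / 0.3107625 = 174.575 / 0.3107625 ≈ 561.76
  x_4 = (0.265750·240 + 0.172750·230 + 0.198750·110 + 0.461250·230) / 0.3107625 = 231.4625 / 0.3107625 ≈ 744.82

x_4 = 744.82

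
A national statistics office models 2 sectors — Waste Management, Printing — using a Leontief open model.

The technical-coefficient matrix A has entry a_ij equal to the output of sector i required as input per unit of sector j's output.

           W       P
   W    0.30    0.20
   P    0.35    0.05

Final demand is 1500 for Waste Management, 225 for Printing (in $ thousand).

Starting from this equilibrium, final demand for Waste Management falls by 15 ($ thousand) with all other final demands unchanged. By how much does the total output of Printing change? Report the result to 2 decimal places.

I − A =
  [   0.70    -0.20]
  [  -0.35     0.95]
det(I−A) = (0.70)(0.95) − (-0.20)(-0.35) = 0.5950
adj(I−A) = [[0.95, 0.20], [0.35, 0.70]]
(I − A)⁻¹ = adj(I−A) / det(I−A) ≈
  [   1.5966     0.3361]
  [   0.5882     1.1765]
Δx = (I − A)⁻¹ Δd with Δd having -15 in the Waste Management component and 0 elsewhere.
So Δx_P = L_PW · (-15), where L_PW = adj(I−A)_PW / det(I−A) = 0.35 / 0.5950.
Δx_P = 0.35 × (-15) / 0.5950 = -5.25 / 0.5950 ≈ -8.82.

Δx_P = -8.82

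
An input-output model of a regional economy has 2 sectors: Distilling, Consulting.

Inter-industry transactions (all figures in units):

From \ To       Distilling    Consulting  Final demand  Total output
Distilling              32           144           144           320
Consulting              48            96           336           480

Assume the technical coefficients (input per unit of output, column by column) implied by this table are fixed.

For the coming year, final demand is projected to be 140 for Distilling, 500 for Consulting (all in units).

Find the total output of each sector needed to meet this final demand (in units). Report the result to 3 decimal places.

Technical coefficients a_ij = z_ij / X_j:
  a_DD = 32/320 = 0.10, a_CD = 48/320 = 0.15
  a_DC = 144/480 = 0.30, a_CC = 96/480 = 0.20
I − A =
  [   0.90    -0.30]
  [  -0.15     0.80]
det(I−A) = (0.90)(0.80) − (-0.30)(-0.15) = 0.6750
adj(I−A) = [[0.80, 0.30], [0.15, 0.90]]
(I − A)⁻¹ = adj(I−A) / det(I−A) ≈
  [   1.1852     0.4444]
  [   0.2222     1.3333]
x = (I − A)⁻¹ d = adj(I−A)·d / det(I−A), with det(I−A) = 0.6750:
  x_D = (0.80·140 + 0.30·500) / 0.6750 = 262.00 / 0.6750 ≈ 388.148
  x_C = (0.15·140 + 0.90·500) / 0.6750 = 471.00 / 0.6750 ≈ 697.778

x_D = 388.148, x_C = 697.778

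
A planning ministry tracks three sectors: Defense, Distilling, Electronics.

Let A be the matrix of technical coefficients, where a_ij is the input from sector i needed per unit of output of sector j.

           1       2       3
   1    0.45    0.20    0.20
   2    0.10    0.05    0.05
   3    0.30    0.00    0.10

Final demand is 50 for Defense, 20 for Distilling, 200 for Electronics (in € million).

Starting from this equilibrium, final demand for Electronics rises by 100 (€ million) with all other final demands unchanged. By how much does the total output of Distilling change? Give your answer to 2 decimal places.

I − A =
  [   0.55    -0.20    -0.20]
  [  -0.10     0.95    -0.05]
  [  -0.30     0.00     0.90]
Cofactors of I−A, C_ij = (−1)^(i+j)·(minor ij) (rows/columns in the sector order above):
  C_11 = (0.95)(0.90) − (-0.05)(0.00) = 0.8550
  C_12 = −[(-0.10)(0.90) − (-0.05)(-0.30)] = 0.1050
  C_13 = (-0.10)(0.00) − (0.95)(-0.30) = 0.2850
  C_21 = −[(-0.20)(0.90) − (-0.20)(0.00)] = 0.1800
  C_22 = (0.55)(0.90) − (-0.20)(-0.30) = 0.4350
  C_23 = −[(0.55)(0.00) − (-0.20)(-0.30)] = 0.0600
  C_31 = (-0.20)(-0.05) − (-0.20)(0.95) = 0.2000
  C_32 = −[(0.55)(-0.05) − (-0.20)(-0.10)] = 0.0475
  C_33 = (0.55)(0.95) − (-0.20)(-0.10) = 0.5025
det(I−A) = Σ_j (I−A)_1j·C_1j = (0.55)(0.8550) + (-0.20)(0.1050) + (-0.20)(0.2850) = 0.39225
adj(I−A) = Cᵀ =
  [ 0.8550   0.1800   0.2000]
  [ 0.1050   0.4350   0.0475]
  [ 0.2850   0.0600   0.5025]
(I − A)⁻¹ = adj(I−A) / det(I−A) ≈
  [   2.1797     0.4589     0.5099]
  [   0.2677     1.1090     0.1211]
  [   0.7266     0.1530     1.2811]
Δx = (I − A)⁻¹ Δd with Δd having +100 in the Electronics component and 0 elsewhere.
So Δx_2 = L_23 · (+100), where L_23 = adj(I−A)_23 / det(I−A) = 0.0475 / 0.39225.
Δx_2 = 0.0475 × (+100) / 0.39225 = 4.75 / 0.39225 ≈ 12.11.

Δx_2 = 12.11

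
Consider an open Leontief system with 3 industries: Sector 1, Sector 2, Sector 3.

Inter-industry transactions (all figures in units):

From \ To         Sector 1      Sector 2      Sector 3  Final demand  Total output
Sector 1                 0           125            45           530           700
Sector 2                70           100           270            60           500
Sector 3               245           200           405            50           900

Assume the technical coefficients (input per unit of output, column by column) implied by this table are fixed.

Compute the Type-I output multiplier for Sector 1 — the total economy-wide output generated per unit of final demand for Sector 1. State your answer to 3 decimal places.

Technical coefficients a_ij = z_ij / X_j:
  a_11 = 0/700 = 0.00, a_21 = 70/700 = 0.10, a_31 = 245/700 = 0.35
  a_12 = 125/500 = 0.25, a_22 = 100/500 = 0.20, a_32 = 200/500 = 0.40
  a_13 = 45/900 = 0.05, a_23 = 270/900 = 0.30, a_33 = 405/900 = 0.45
I − A =
  [   1.00    -0.25    -0.05]
  [  -0.10     0.80    -0.30]
  [  -0.35    -0.40     0.55]
Cofactors of I−A, C_ij = (−1)^(i+j)·(minor ij) (rows/columns in the sector order above):
  C_11 = (0.80)(0.55) − (-0.30)(-0.40) = 0.3200
  C_12 = −[(-0.10)(0.55) − (-0.30)(-0.35)] = 0.1600
  C_13 = (-0.10)(-0.40) − (0.80)(-0.35) = 0.3200
  C_21 = −[(-0.25)(0.55) − (-0.05)(-0.40)] = 0.1575
  C_22 = (1.00)(0.55) − (-0.05)(-0.35) = 0.5325
  C_23 = −[(1.00)(-0.40) − (-0.25)(-0.35)] = 0.4875
  C_31 = (-0.25)(-0.30) − (-0.05)(0.80) = 0.1150
  C_32 = −[(1.00)(-0.30) − (-0.05)(-0.10)] = 0.3050
  C_33 = (1.00)(0.80) − (-0.25)(-0.10) = 0.7750
det(I−A) = Σ_j (I−A)_1j·C_1j = (1.00)(0.3200) + (-0.25)(0.1600) + (-0.05)(0.3200) = 0.2640
adj(I−A) = Cᵀ =
  [ 0.3200   0.1575   0.1150]
  [ 0.1600   0.5325   0.3050]
  [ 0.3200   0.4875   0.7750]
(I − A)⁻¹ = adj(I−A) / det(I−A) ≈
  [   1.2121     0.5966     0.4356]
  [   0.6061     2.0170     1.1553]
  [   1.2121     1.8466     2.9356]
The output multiplier for sector j is the column-j sum of the Leontief inverse (I − A)⁻¹ = adj(I−A) / det(I−A).
Column 1 of adj(I−A): (0.3200, 0.1600, 0.3200); det(I−A) = 0.2640.
m_1 = (0.3200 + 0.1600 + 0.3200) / 0.2640 = 0.80 / 0.2640 ≈ 3.030.

m_1 = 3.030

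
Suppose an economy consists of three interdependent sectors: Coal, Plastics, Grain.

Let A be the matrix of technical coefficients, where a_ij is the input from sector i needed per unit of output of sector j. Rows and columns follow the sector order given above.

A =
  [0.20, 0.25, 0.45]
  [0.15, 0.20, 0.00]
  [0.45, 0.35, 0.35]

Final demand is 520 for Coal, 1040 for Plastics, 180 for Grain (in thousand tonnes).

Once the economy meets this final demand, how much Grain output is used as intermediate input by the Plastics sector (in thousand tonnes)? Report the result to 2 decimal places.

z_GP = 667.80

I − A =
  [   0.80    -0.25    -0.45]
  [  -0.15     0.80     0.00]
  [  -0.45    -0.35     0.65]
Cofactors of I−A, C_ij = (−1)^(i+j)·(minor ij) (rows/columns in the sector order above):
  C_11 = (0.80)(0.65) − (0.00)(-0.35) = 0.5200
  C_12 = −[(-0.15)(0.65) − (0.00)(-0.45)] = 0.0975
  C_13 = (-0.15)(-0.35) − (0.80)(-0.45) = 0.4125
  C_21 = −[(-0.25)(0.65) − (-0.45)(-0.35)] = 0.3200
  C_22 = (0.80)(0.65) − (-0.45)(-0.45) = 0.3175
  C_23 = −[(0.80)(-0.35) − (-0.25)(-0.45)] = 0.3925
  C_31 = (-0.25)(0.00) − (-0.45)(0.80) = 0.3600
  C_32 = −[(0.80)(0.00) − (-0.45)(-0.15)] = 0.0675
  C_33 = (0.80)(0.80) − (-0.25)(-0.15) = 0.6025
det(I−A) = Σ_j (I−A)_1j·C_1j = (0.80)(0.5200) + (-0.25)(0.0975) + (-0.45)(0.4125) = 0.2060
adj(I−A) = Cᵀ =
  [ 0.5200   0.3200   0.3600]
  [ 0.0975   0.3175   0.0675]
  [ 0.4125   0.3925   0.6025]
(I − A)⁻¹ = adj(I−A) / det(I−A) ≈
  [   2.5243     1.5534     1.7476]
  [   0.4733     1.5413     0.3277]
  [   2.0024     1.9053     2.9248]
First solve x = (I − A)⁻¹ d = adj(I−A)·d / det(I−A); in particular x_P = (0.0975·520 + 0.3175·1040 + 0.0675·180) / 0.2060 = 393.05 / 0.2060 ≈ 1908.0097.
Intermediate flow from G to P: z_GP = a_GP · x_P = 0.35 × 393.05 / 0.2060 = 137.5675 / 0.2060 ≈ 667.80.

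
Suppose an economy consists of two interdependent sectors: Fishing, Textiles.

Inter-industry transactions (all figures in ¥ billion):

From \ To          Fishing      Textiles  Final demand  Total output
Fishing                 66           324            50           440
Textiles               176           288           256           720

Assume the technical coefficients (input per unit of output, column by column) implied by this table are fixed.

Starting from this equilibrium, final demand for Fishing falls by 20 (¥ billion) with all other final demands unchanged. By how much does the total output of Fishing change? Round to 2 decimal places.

Δx_1 = -36.36

Technical coefficients a_ij = z_ij / X_j:
  a_11 = 66/440 = 0.15, a_21 = 176/440 = 0.40
  a_12 = 324/720 = 0.45, a_22 = 288/720 = 0.40
I − A =
  [   0.85    -0.45]
  [  -0.40     0.60]
det(I−A) = (0.85)(0.60) − (-0.45)(-0.40) = 0.3300
adj(I−A) = [[0.60, 0.45], [0.40, 0.85]]
(I − A)⁻¹ = adj(I−A) / det(I−A) ≈
  [   1.8182     1.3636]
  [   1.2121     2.5758]
Δx = (I − A)⁻¹ Δd with Δd having -20 in the Fishing component and 0 elsewhere.
So Δx_1 = L_11 · (-20), where L_11 = adj(I−A)_11 / det(I−A) = 0.60 / 0.3300.
Δx_1 = 0.60 × (-20) / 0.3300 = -12.00 / 0.3300 ≈ -36.36.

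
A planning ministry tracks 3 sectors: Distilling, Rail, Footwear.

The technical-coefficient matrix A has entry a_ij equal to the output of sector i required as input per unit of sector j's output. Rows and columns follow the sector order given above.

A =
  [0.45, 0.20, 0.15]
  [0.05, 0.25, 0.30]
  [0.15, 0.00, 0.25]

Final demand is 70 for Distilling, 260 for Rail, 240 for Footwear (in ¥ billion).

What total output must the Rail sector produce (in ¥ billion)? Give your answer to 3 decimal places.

x_2 = 538.315

I − A =
  [   0.55    -0.20    -0.15]
  [  -0.05     0.75    -0.30]
  [  -0.15     0.00     0.75]
Cofactors of I−A, C_ij = (−1)^(i+j)·(minor ij) (rows/columns in the sector order above):
  C_11 = (0.75)(0.75) − (-0.30)(0.00) = 0.5625
  C_12 = −[(-0.05)(0.75) − (-0.30)(-0.15)] = 0.0825
  C_13 = (-0.05)(0.00) − (0.75)(-0.15) = 0.1125
  C_21 = −[(-0.20)(0.75) − (-0.15)(0.00)] = 0.1500
  C_22 = (0.55)(0.75) − (-0.15)(-0.15) = 0.3900
  C_23 = −[(0.55)(0.00) − (-0.20)(-0.15)] = 0.0300
  C_31 = (-0.20)(-0.30) − (-0.15)(0.75) = 0.1725
  C_32 = −[(0.55)(-0.30) − (-0.15)(-0.05)] = 0.1725
  C_33 = (0.55)(0.75) − (-0.20)(-0.05) = 0.4025
det(I−A) = Σ_j (I−A)_1j·C_1j = (0.55)(0.5625) + (-0.20)(0.0825) + (-0.15)(0.1125) = 0.2760
adj(I−A) = Cᵀ =
  [ 0.5625   0.1500   0.1725]
  [ 0.0825   0.3900   0.1725]
  [ 0.1125   0.0300   0.4025]
(I − A)⁻¹ = adj(I−A) / det(I−A) ≈
  [   2.0380     0.5435     0.6250]
  [   0.2989     1.4130     0.6250]
  [   0.4076     0.1087     1.4583]
x = (I − A)⁻¹ d = adj(I−A)·d / det(I−A), with det(I−A) = 0.2760:
  x_1 = (0.5625·70 + 0.1500·260 + 0.1725·240) / 0.2760 = 119.775 / 0.2760 ≈ 433.967
  x_2 = (0.0825·70 + 0.3900·260 + 0.1725·240) / 0.2760 = 148.575 / 0.2760 ≈ 538.315
  x_3 = (0.1125·70 + 0.0300·260 + 0.4025·240) / 0.2760 = 112.275 / 0.2760 ≈ 406.793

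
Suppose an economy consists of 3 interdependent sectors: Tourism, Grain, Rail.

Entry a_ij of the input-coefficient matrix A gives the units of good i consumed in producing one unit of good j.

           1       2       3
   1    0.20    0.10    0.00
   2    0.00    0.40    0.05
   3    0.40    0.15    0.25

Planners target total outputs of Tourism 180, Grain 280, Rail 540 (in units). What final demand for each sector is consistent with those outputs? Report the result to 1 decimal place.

d_1 = 116.0, d_2 = 141.0, d_3 = 291.0

I − A =
  [   0.80    -0.10     0.00]
  [   0.00     0.60    -0.05]
  [  -0.40    -0.15     0.75]
d = (I − A) x:
  d_1 = (+0.80)·180 + (-0.10)·280 + (+0.00)·540 = 116.0
  d_2 = (+0.00)·180 + (+0.60)·280 + (-0.05)·540 = 141.0
  d_3 = (-0.40)·180 + (-0.15)·280 + (+0.75)·540 = 291.0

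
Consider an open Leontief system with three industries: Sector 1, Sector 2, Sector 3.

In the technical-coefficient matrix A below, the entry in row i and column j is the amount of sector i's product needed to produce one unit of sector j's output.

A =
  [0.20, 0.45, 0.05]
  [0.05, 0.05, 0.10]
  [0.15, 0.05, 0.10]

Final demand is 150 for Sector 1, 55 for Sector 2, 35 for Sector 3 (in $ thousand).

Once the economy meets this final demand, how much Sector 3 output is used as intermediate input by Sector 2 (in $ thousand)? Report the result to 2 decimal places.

z_32 = 3.95

I − A =
  [   0.80    -0.45    -0.05]
  [  -0.05     0.95    -0.10]
  [  -0.15    -0.05     0.90]
Cofactors of I−A, C_ij = (−1)^(i+j)·(minor ij) (rows/columns in the sector order above):
  C_11 = (0.95)(0.90) − (-0.10)(-0.05) = 0.8500
  C_12 = −[(-0.05)(0.90) − (-0.10)(-0.15)] = 0.0600
  C_13 = (-0.05)(-0.05) − (0.95)(-0.15) = 0.1450
  C_21 = −[(-0.45)(0.90) − (-0.05)(-0.05)] = 0.4075
  C_22 = (0.80)(0.90) − (-0.05)(-0.15) = 0.7125
  C_23 = −[(0.80)(-0.05) − (-0.45)(-0.15)] = 0.1075
  C_31 = (-0.45)(-0.10) − (-0.05)(0.95) = 0.0925
  C_32 = −[(0.80)(-0.10) − (-0.05)(-0.05)] = 0.0825
  C_33 = (0.80)(0.95) − (-0.45)(-0.05) = 0.7375
det(I−A) = Σ_j (I−A)_1j·C_1j = (0.80)(0.8500) + (-0.45)(0.0600) + (-0.05)(0.1450) = 0.64575
adj(I−A) = Cᵀ =
  [ 0.8500   0.4075   0.0925]
  [ 0.0600   0.7125   0.0825]
  [ 0.1450   0.1075   0.7375]
(I − A)⁻¹ = adj(I−A) / det(I−A) ≈
  [   1.3163     0.6310     0.1432]
  [   0.0929     1.1034     0.1278]
  [   0.2245     0.1665     1.1421]
First solve x = (I − A)⁻¹ d = adj(I−A)·d / det(I−A); in particular x_2 = (0.0600·150 + 0.7125·55 + 0.0825·35) / 0.64575 = 51.075 / 0.64575 ≈ 79.0941.
Intermediate flow from 3 to 2: z_32 = a_32 · x_2 = 0.05 × 51.075 / 0.64575 = 2.55375 / 0.64575 ≈ 3.95.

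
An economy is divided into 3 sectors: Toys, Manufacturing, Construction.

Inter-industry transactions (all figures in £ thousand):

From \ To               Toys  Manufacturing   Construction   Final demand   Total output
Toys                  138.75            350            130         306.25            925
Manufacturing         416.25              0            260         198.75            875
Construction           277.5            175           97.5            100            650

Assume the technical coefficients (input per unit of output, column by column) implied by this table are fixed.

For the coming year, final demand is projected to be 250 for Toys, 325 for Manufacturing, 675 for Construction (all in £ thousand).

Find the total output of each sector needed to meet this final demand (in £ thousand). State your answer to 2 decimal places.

x_1 = 1488.68, x_2 = 1680.93, x_3 = 1715.05

Technical coefficients a_ij = z_ij / X_j:
  a_11 = 138.75/925 = 0.15, a_21 = 416.25/925 = 0.45, a_31 = 277.5/925 = 0.30
  a_12 = 350/875 = 0.40, a_22 = 0/875 = 0.00, a_32 = 175/875 = 0.20
  a_13 = 130/650 = 0.20, a_23 = 260/650 = 0.40, a_33 = 97.5/650 = 0.15
I − A =
  [   0.85    -0.40    -0.20]
  [  -0.45     1.00    -0.40]
  [  -0.30    -0.20     0.85]
Cofactors of I−A, C_ij = (−1)^(i+j)·(minor ij) (rows/columns in the sector order above):
  C_11 = (1.00)(0.85) − (-0.40)(-0.20) = 0.7700
  C_12 = −[(-0.45)(0.85) − (-0.40)(-0.30)] = 0.5025
  C_13 = (-0.45)(-0.20) − (1.00)(-0.30) = 0.3900
  C_21 = −[(-0.40)(0.85) − (-0.20)(-0.20)] = 0.3800
  C_22 = (0.85)(0.85) − (-0.20)(-0.30) = 0.6625
  C_23 = −[(0.85)(-0.20) − (-0.40)(-0.30)] = 0.2900
  C_31 = (-0.40)(-0.40) − (-0.20)(1.00) = 0.3600
  C_32 = −[(0.85)(-0.40) − (-0.20)(-0.45)] = 0.4300
  C_33 = (0.85)(1.00) − (-0.40)(-0.45) = 0.6700
det(I−A) = Σ_j (I−A)_1j·C_1j = (0.85)(0.7700) + (-0.40)(0.5025) + (-0.20)(0.3900) = 0.3755
adj(I−A) = Cᵀ =
  [ 0.7700   0.3800   0.3600]
  [ 0.5025   0.6625   0.4300]
  [ 0.3900   0.2900   0.6700]
(I − A)⁻¹ = adj(I−A) / det(I−A) ≈
  [   2.0506     1.0120     0.9587]
  [   1.3382     1.7643     1.1451]
  [   1.0386     0.7723     1.7843]
x = (I − A)⁻¹ d = adj(I−A)·d / det(I−A), with det(I−A) = 0.3755:
  x_1 = (0.7700·250 + 0.3800·325 + 0.3600·675) / 0.3755 = 559.00 / 0.3755 ≈ 1488.68
  x_2 = (0.5025·250 + 0.6625·325 + 0.4300·675) / 0.3755 = 631.1875 / 0.3755 ≈ 1680.93
  x_3 = (0.3900·250 + 0.2900·325 + 0.6700·675) / 0.3755 = 644.00 / 0.3755 ≈ 1715.05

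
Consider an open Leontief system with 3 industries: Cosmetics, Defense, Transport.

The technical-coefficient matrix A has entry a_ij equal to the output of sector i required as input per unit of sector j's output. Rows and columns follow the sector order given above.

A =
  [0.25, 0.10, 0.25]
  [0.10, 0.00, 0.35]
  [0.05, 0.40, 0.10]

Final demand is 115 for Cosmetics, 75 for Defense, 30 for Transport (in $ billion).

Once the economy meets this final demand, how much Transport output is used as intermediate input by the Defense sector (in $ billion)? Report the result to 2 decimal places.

z_TD = 52.67

I − A =
  [   0.75    -0.10    -0.25]
  [  -0.10     1.00    -0.35]
  [  -0.05    -0.40     0.90]
Cofactors of I−A, C_ij = (−1)^(i+j)·(minor ij) (rows/columns in the sector order above):
  C_11 = (1.00)(0.90) − (-0.35)(-0.40) = 0.7600
  C_12 = −[(-0.10)(0.90) − (-0.35)(-0.05)] = 0.1075
  C_13 = (-0.10)(-0.40) − (1.00)(-0.05) = 0.0900
  C_21 = −[(-0.10)(0.90) − (-0.25)(-0.40)] = 0.1900
  C_22 = (0.75)(0.90) − (-0.25)(-0.05) = 0.6625
  C_23 = −[(0.75)(-0.40) − (-0.10)(-0.05)] = 0.3050
  C_31 = (-0.10)(-0.35) − (-0.25)(1.00) = 0.2850
  C_32 = −[(0.75)(-0.35) − (-0.25)(-0.10)] = 0.2875
  C_33 = (0.75)(1.00) − (-0.10)(-0.10) = 0.7400
det(I−A) = Σ_j (I−A)_1j·C_1j = (0.75)(0.7600) + (-0.10)(0.1075) + (-0.25)(0.0900) = 0.53675
adj(I−A) = Cᵀ =
  [ 0.7600   0.1900   0.2850]
  [ 0.1075   0.6625   0.2875]
  [ 0.0900   0.3050   0.7400]
(I − A)⁻¹ = adj(I−A) / det(I−A) ≈
  [   1.4159     0.3540     0.5310]
  [   0.2003     1.2343     0.5356]
  [   0.1677     0.5682     1.3787]
First solve x = (I − A)⁻¹ d = adj(I−A)·d / det(I−A); in particular x_D = (0.1075·115 + 0.6625·75 + 0.2875·30) / 0.53675 = 70.675 / 0.53675 ≈ 131.6721.
Intermediate flow from T to D: z_TD = a_TD · x_D = 0.40 × 70.675 / 0.53675 = 28.27 / 0.53675 ≈ 52.67.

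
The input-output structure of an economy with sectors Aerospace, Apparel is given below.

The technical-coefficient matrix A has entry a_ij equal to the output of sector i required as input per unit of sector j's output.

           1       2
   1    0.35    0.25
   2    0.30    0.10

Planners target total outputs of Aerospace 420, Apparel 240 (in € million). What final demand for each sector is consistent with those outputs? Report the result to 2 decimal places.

d_1 = 213.00, d_2 = 90.00

I − A =
  [   0.65    -0.25]
  [  -0.30     0.90]
d = (I − A) x:
  d_1 = (+0.65)·420 + (-0.25)·240 = 213.00
  d_2 = (-0.30)·420 + (+0.90)·240 = 90.00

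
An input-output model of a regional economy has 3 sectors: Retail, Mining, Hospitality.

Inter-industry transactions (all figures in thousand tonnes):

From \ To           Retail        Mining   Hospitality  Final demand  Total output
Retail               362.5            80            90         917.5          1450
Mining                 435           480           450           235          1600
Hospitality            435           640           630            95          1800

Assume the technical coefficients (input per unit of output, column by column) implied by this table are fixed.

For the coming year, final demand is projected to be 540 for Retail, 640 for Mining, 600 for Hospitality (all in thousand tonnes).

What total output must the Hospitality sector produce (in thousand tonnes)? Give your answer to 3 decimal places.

Technical coefficients a_ij = z_ij / X_j:
  a_11 = 362.5/1450 = 0.25, a_21 = 435/1450 = 0.30, a_31 = 435/1450 = 0.30
  a_12 = 80/1600 = 0.05, a_22 = 480/1600 = 0.30, a_32 = 640/1600 = 0.40
  a_13 = 90/1800 = 0.05, a_23 = 450/1800 = 0.25, a_33 = 630/1800 = 0.35
I − A =
  [   0.75    -0.05    -0.05]
  [  -0.30     0.70    -0.25]
  [  -0.30    -0.40     0.65]
Cofactors of I−A, C_ij = (−1)^(i+j)·(minor ij) (rows/columns in the sector order above):
  C_11 = (0.70)(0.65) − (-0.25)(-0.40) = 0.3550
  C_12 = −[(-0.30)(0.65) − (-0.25)(-0.30)] = 0.2700
  C_13 = (-0.30)(-0.40) − (0.70)(-0.30) = 0.3300
  C_21 = −[(-0.05)(0.65) − (-0.05)(-0.40)] = 0.0525
  C_22 = (0.75)(0.65) − (-0.05)(-0.30) = 0.4725
  C_23 = −[(0.75)(-0.40) − (-0.05)(-0.30)] = 0.3150
  C_31 = (-0.05)(-0.25) − (-0.05)(0.70) = 0.0475
  C_32 = −[(0.75)(-0.25) − (-0.05)(-0.30)] = 0.2025
  C_33 = (0.75)(0.70) − (-0.05)(-0.30) = 0.5100
det(I−A) = Σ_j (I−A)_1j·C_1j = (0.75)(0.3550) + (-0.05)(0.2700) + (-0.05)(0.3300) = 0.23625
adj(I−A) = Cᵀ =
  [ 0.3550   0.0525   0.0475]
  [ 0.2700   0.4725   0.2025]
  [ 0.3300   0.3150   0.5100]
(I − A)⁻¹ = adj(I−A) / det(I−A) ≈
  [   1.5026     0.2222     0.2011]
  [   1.1429     2.0000     0.8571]
  [   1.3968     1.3333     2.1587]
x = (I − A)⁻¹ d = adj(I−A)·d / det(I−A), with det(I−A) = 0.23625:
  x_1 = (0.3550·540 + 0.0525·640 + 0.0475·600) / 0.23625 = 253.80 / 0.23625 ≈ 1074.286
  x_2 = (0.2700·540 + 0.4725·640 + 0.2025·600) / 0.23625 = 569.70 / 0.23625 ≈ 2411.429
  x_3 = (0.3300·540 + 0.3150·640 + 0.5100·600) / 0.23625 = 685.80 / 0.23625 ≈ 2902.857

x_3 = 2902.857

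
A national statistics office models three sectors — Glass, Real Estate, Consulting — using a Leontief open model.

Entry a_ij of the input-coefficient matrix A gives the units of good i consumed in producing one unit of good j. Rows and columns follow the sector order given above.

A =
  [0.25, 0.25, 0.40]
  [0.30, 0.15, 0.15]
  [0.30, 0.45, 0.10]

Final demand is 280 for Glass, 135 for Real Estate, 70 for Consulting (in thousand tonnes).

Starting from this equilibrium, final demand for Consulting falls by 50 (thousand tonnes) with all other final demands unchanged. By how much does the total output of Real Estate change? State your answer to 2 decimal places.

I − A =
  [   0.75    -0.25    -0.40]
  [  -0.30     0.85    -0.15]
  [  -0.30    -0.45     0.90]
Cofactors of I−A, C_ij = (−1)^(i+j)·(minor ij) (rows/columns in the sector order above):
  C_11 = (0.85)(0.90) − (-0.15)(-0.45) = 0.6975
  C_12 = −[(-0.30)(0.90) − (-0.15)(-0.30)] = 0.3150
  C_13 = (-0.30)(-0.45) − (0.85)(-0.30) = 0.3900
  C_21 = −[(-0.25)(0.90) − (-0.40)(-0.45)] = 0.4050
  C_22 = (0.75)(0.90) − (-0.40)(-0.30) = 0.5550
  C_23 = −[(0.75)(-0.45) − (-0.25)(-0.30)] = 0.4125
  C_31 = (-0.25)(-0.15) − (-0.40)(0.85) = 0.3775
  C_32 = −[(0.75)(-0.15) − (-0.40)(-0.30)] = 0.2325
  C_33 = (0.75)(0.85) − (-0.25)(-0.30) = 0.5625
det(I−A) = Σ_j (I−A)_1j·C_1j = (0.75)(0.6975) + (-0.25)(0.3150) + (-0.40)(0.3900) = 0.288375
adj(I−A) = Cᵀ =
  [ 0.6975   0.4050   0.3775]
  [ 0.3150   0.5550   0.2325]
  [ 0.3900   0.4125   0.5625]
(I − A)⁻¹ = adj(I−A) / det(I−A) ≈
  [   2.4187     1.4044     1.3091]
  [   1.0923     1.9246     0.8062]
  [   1.3524     1.4304     1.9506]
Δx = (I − A)⁻¹ Δd with Δd having -50 in the Consulting component and 0 elsewhere.
So Δx_2 = L_23 · (-50), where L_23 = adj(I−A)_23 / det(I−A) = 0.2325 / 0.288375.
Δx_2 = 0.2325 × (-50) / 0.288375 = -11.625 / 0.288375 ≈ -40.31.

Δx_2 = -40.31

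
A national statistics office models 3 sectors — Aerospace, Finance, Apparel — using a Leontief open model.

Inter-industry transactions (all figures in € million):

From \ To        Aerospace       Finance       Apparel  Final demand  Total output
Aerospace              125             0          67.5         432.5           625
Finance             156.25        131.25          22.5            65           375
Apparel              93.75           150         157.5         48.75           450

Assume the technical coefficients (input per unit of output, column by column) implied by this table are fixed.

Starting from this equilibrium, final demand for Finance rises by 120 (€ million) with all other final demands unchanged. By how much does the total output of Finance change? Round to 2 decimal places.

Technical coefficients a_ij = z_ij / X_j:
  a_11 = 125/625 = 0.20, a_21 = 156.25/625 = 0.25, a_31 = 93.75/625 = 0.15
  a_12 = 0/375 = 0.00, a_22 = 131.25/375 = 0.35, a_32 = 150/375 = 0.40
  a_13 = 67.5/450 = 0.15, a_23 = 22.5/450 = 0.05, a_33 = 157.5/450 = 0.35
I − A =
  [   0.80     0.00    -0.15]
  [  -0.25     0.65    -0.05]
  [  -0.15    -0.40     0.65]
Cofactors of I−A, C_ij = (−1)^(i+j)·(minor ij) (rows/columns in the sector order above):
  C_11 = (0.65)(0.65) − (-0.05)(-0.40) = 0.4025
  C_12 = −[(-0.25)(0.65) − (-0.05)(-0.15)] = 0.1700
  C_13 = (-0.25)(-0.40) − (0.65)(-0.15) = 0.1975
  C_21 = −[(0.00)(0.65) − (-0.15)(-0.40)] = 0.0600
  C_22 = (0.80)(0.65) − (-0.15)(-0.15) = 0.4975
  C_23 = −[(0.80)(-0.40) − (0.00)(-0.15)] = 0.3200
  C_31 = (0.00)(-0.05) − (-0.15)(0.65) = 0.0975
  C_32 = −[(0.80)(-0.05) − (-0.15)(-0.25)] = 0.0775
  C_33 = (0.80)(0.65) − (0.00)(-0.25) = 0.5200
det(I−A) = Σ_j (I−A)_1j·C_1j = (0.80)(0.4025) + (0.00)(0.1700) + (-0.15)(0.1975) = 0.292375
adj(I−A) = Cᵀ =
  [ 0.4025   0.0600   0.0975]
  [ 0.1700   0.4975   0.0775]
  [ 0.1975   0.3200   0.5200]
(I − A)⁻¹ = adj(I−A) / det(I−A) ≈
  [   1.3767     0.2052     0.3335]
  [   0.5814     1.7016     0.2651]
  [   0.6755     1.0945     1.7785]
Δx = (I − A)⁻¹ Δd with Δd having +120 in the Finance component and 0 elsewhere.
So Δx_2 = L_22 · (+120), where L_22 = adj(I−A)_22 / det(I−A) = 0.4975 / 0.292375.
Δx_2 = 0.4975 × (+120) / 0.292375 = 59.70 / 0.292375 ≈ 204.19.

Δx_2 = 204.19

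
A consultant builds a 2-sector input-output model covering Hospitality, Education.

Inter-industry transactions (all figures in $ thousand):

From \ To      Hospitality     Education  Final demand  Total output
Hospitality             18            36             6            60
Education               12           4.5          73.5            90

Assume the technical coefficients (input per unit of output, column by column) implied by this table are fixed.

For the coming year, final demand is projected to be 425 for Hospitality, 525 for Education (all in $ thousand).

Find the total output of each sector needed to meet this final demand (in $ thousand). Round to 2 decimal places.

Technical coefficients a_ij = z_ij / X_j:
  a_HH = 18/60 = 0.30, a_EH = 12/60 = 0.20
  a_HE = 36/90 = 0.40, a_EE = 4.5/90 = 0.05
I − A =
  [   0.70    -0.40]
  [  -0.20     0.95]
det(I−A) = (0.70)(0.95) − (-0.40)(-0.20) = 0.5850
adj(I−A) = [[0.95, 0.40], [0.20, 0.70]]
(I − A)⁻¹ = adj(I−A) / det(I−A) ≈
  [   1.6239     0.6838]
  [   0.3419     1.1966]
x = (I − A)⁻¹ d = adj(I−A)·d / det(I−A), with det(I−A) = 0.5850:
  x_H = (0.95·425 + 0.40·525) / 0.5850 = 613.75 / 0.5850 ≈ 1049.15
  x_E = (0.20·425 + 0.70·525) / 0.5850 = 452.50 / 0.5850 ≈ 773.50

x_H = 1049.15, x_E = 773.50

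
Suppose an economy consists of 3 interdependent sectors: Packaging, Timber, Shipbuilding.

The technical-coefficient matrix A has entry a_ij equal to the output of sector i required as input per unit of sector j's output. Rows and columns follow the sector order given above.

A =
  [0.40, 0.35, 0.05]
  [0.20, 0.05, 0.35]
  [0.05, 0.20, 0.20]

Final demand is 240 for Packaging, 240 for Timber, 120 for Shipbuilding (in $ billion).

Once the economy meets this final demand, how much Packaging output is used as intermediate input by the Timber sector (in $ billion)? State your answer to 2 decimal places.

I − A =
  [   0.60    -0.35    -0.05]
  [  -0.20     0.95    -0.35]
  [  -0.05    -0.20     0.80]
Cofactors of I−A, C_ij = (−1)^(i+j)·(minor ij) (rows/columns in the sector order above):
  C_11 = (0.95)(0.80) − (-0.35)(-0.20) = 0.6900
  C_12 = −[(-0.20)(0.80) − (-0.35)(-0.05)] = 0.1775
  C_13 = (-0.20)(-0.20) − (0.95)(-0.05) = 0.0875
  C_21 = −[(-0.35)(0.80) − (-0.05)(-0.20)] = 0.2900
  C_22 = (0.60)(0.80) − (-0.05)(-0.05) = 0.4775
  C_23 = −[(0.60)(-0.20) − (-0.35)(-0.05)] = 0.1375
  C_31 = (-0.35)(-0.35) − (-0.05)(0.95) = 0.1700
  C_32 = −[(0.60)(-0.35) − (-0.05)(-0.20)] = 0.2200
  C_33 = (0.60)(0.95) − (-0.35)(-0.20) = 0.5000
det(I−A) = Σ_j (I−A)_1j·C_1j = (0.60)(0.6900) + (-0.35)(0.1775) + (-0.05)(0.0875) = 0.3475
adj(I−A) = Cᵀ =
  [ 0.6900   0.2900   0.1700]
  [ 0.1775   0.4775   0.2200]
  [ 0.0875   0.1375   0.5000]
(I − A)⁻¹ = adj(I−A) / det(I−A) ≈
  [   1.9856     0.8345     0.4892]
  [   0.5108     1.3741     0.6331]
  [   0.2518     0.3957     1.4388]
First solve x = (I − A)⁻¹ d = adj(I−A)·d / det(I−A); in particular x_2 = (0.1775·240 + 0.4775·240 + 0.2200·120) / 0.3475 = 183.60 / 0.3475 ≈ 528.3453.
Intermediate flow from 1 to 2: z_12 = a_12 · x_2 = 0.35 × 183.60 / 0.3475 = 64.26 / 0.3475 ≈ 184.92.

z_12 = 184.92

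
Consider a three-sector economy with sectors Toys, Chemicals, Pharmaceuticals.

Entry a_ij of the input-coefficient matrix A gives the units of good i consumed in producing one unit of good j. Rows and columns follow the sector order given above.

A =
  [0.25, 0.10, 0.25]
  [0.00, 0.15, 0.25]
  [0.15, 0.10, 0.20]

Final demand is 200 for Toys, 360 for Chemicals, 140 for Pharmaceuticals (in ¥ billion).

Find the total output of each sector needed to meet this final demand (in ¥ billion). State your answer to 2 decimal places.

x_T = 443.46, x_C = 518.52, x_P = 322.96

I − A =
  [   0.75    -0.10    -0.25]
  [   0.00     0.85    -0.25]
  [  -0.15    -0.10     0.80]
Cofactors of I−A, C_ij = (−1)^(i+j)·(minor ij) (rows/columns in the sector order above):
  C_11 = (0.85)(0.80) − (-0.25)(-0.10) = 0.6550
  C_12 = −[(0.00)(0.80) − (-0.25)(-0.15)] = 0.0375
  C_13 = (0.00)(-0.10) − (0.85)(-0.15) = 0.1275
  C_21 = −[(-0.10)(0.80) − (-0.25)(-0.10)] = 0.1050
  C_22 = (0.75)(0.80) − (-0.25)(-0.15) = 0.5625
  C_23 = −[(0.75)(-0.10) − (-0.10)(-0.15)] = 0.0900
  C_31 = (-0.10)(-0.25) − (-0.25)(0.85) = 0.2375
  C_32 = −[(0.75)(-0.25) − (-0.25)(0.00)] = 0.1875
  C_33 = (0.75)(0.85) − (-0.10)(0.00) = 0.6375
det(I−A) = Σ_j (I−A)_1j·C_1j = (0.75)(0.6550) + (-0.10)(0.0375) + (-0.25)(0.1275) = 0.455625
adj(I−A) = Cᵀ =
  [ 0.6550   0.1050   0.2375]
  [ 0.0375   0.5625   0.1875]
  [ 0.1275   0.0900   0.6375]
(I − A)⁻¹ = adj(I−A) / det(I−A) ≈
  [   1.4376     0.2305     0.5213]
  [   0.0823     1.2346     0.4115]
  [   0.2798     0.1975     1.3992]
x = (I − A)⁻¹ d = adj(I−A)·d / det(I−A), with det(I−A) = 0.455625:
  x_T = (0.6550·200 + 0.1050·360 + 0.2375·140) / 0.455625 = 202.05 / 0.455625 ≈ 443.46
  x_C = (0.0375·200 + 0.5625·360 + 0.1875·140) / 0.455625 = 236.25 / 0.455625 ≈ 518.52
  x_P = (0.1275·200 + 0.0900·360 + 0.6375·140) / 0.455625 = 147.15 / 0.455625 ≈ 322.96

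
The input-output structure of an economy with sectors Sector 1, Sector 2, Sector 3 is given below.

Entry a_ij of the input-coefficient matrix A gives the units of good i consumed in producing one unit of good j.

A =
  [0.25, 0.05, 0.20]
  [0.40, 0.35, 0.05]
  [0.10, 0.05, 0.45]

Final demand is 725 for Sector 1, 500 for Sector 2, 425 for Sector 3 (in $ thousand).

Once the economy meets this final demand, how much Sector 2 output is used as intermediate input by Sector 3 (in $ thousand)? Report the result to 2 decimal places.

z_23 = 59.15

I − A =
  [   0.75    -0.05    -0.20]
  [  -0.40     0.65    -0.05]
  [  -0.10    -0.05     0.55]
Cofactors of I−A, C_ij = (−1)^(i+j)·(minor ij) (rows/columns in the sector order above):
  C_11 = (0.65)(0.55) − (-0.05)(-0.05) = 0.3550
  C_12 = −[(-0.40)(0.55) − (-0.05)(-0.10)] = 0.2250
  C_13 = (-0.40)(-0.05) − (0.65)(-0.10) = 0.0850
  C_21 = −[(-0.05)(0.55) − (-0.20)(-0.05)] = 0.0375
  C_22 = (0.75)(0.55) − (-0.20)(-0.10) = 0.3925
  C_23 = −[(0.75)(-0.05) − (-0.05)(-0.10)] = 0.0425
  C_31 = (-0.05)(-0.05) − (-0.20)(0.65) = 0.1325
  C_32 = −[(0.75)(-0.05) − (-0.20)(-0.40)] = 0.1175
  C_33 = (0.75)(0.65) − (-0.05)(-0.40) = 0.4675
det(I−A) = Σ_j (I−A)_1j·C_1j = (0.75)(0.3550) + (-0.05)(0.2250) + (-0.20)(0.0850) = 0.2380
adj(I−A) = Cᵀ =
  [ 0.3550   0.0375   0.1325]
  [ 0.2250   0.3925   0.1175]
  [ 0.0850   0.0425   0.4675]
(I − A)⁻¹ = adj(I−A) / det(I−A) ≈
  [   1.4916     0.1576     0.5567]
  [   0.9454     1.6492     0.4937]
  [   0.3571     0.1786     1.9643]
First solve x = (I − A)⁻¹ d = adj(I−A)·d / det(I−A); in particular x_3 = (0.0850·725 + 0.0425·500 + 0.4675·425) / 0.2380 = 281.5625 / 0.2380 ≈ 1183.0357.
Intermediate flow from 2 to 3: z_23 = a_23 · x_3 = 0.05 × 281.5625 / 0.2380 = 14.078125 / 0.2380 ≈ 59.15.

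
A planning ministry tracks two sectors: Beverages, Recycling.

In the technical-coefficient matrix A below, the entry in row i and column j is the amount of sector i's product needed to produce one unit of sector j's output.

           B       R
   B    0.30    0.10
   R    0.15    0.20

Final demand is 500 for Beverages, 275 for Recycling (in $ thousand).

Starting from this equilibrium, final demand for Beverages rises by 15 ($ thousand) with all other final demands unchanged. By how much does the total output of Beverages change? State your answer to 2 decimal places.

Δx_B = 22.02

I − A =
  [   0.70    -0.10]
  [  -0.15     0.80]
det(I−A) = (0.70)(0.80) − (-0.10)(-0.15) = 0.5450
adj(I−A) = [[0.80, 0.10], [0.15, 0.70]]
(I − A)⁻¹ = adj(I−A) / det(I−A) ≈
  [   1.4679     0.1835]
  [   0.2752     1.2844]
Δx = (I − A)⁻¹ Δd with Δd having +15 in the Beverages component and 0 elsewhere.
So Δx_B = L_BB · (+15), where L_BB = adj(I−A)_BB / det(I−A) = 0.80 / 0.5450.
Δx_B = 0.80 × (+15) / 0.5450 = 12.00 / 0.5450 ≈ 22.02.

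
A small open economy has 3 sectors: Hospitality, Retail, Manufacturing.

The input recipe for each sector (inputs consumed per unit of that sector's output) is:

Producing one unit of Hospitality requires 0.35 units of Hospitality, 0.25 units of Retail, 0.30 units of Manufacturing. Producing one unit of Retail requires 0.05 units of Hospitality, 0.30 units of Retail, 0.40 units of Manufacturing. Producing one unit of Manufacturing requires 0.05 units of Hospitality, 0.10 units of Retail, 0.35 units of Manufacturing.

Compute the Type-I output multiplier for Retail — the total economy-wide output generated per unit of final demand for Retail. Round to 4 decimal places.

I − A =
  [   0.65    -0.05    -0.05]
  [  -0.25     0.70    -0.10]
  [  -0.30    -0.40     0.65]
Cofactors of I−A, C_ij = (−1)^(i+j)·(minor ij) (rows/columns in the sector order above):
  C_11 = (0.70)(0.65) − (-0.10)(-0.40) = 0.4150
  C_12 = −[(-0.25)(0.65) − (-0.10)(-0.30)] = 0.1925
  C_13 = (-0.25)(-0.40) − (0.70)(-0.30) = 0.3100
  C_21 = −[(-0.05)(0.65) − (-0.05)(-0.40)] = 0.0525
  C_22 = (0.65)(0.65) − (-0.05)(-0.30) = 0.4075
  C_23 = −[(0.65)(-0.40) − (-0.05)(-0.30)] = 0.2750
  C_31 = (-0.05)(-0.10) − (-0.05)(0.70) = 0.0400
  C_32 = −[(0.65)(-0.10) − (-0.05)(-0.25)] = 0.0775
  C_33 = (0.65)(0.70) − (-0.05)(-0.25) = 0.4425
det(I−A) = Σ_j (I−A)_1j·C_1j = (0.65)(0.4150) + (-0.05)(0.1925) + (-0.05)(0.3100) = 0.244625
adj(I−A) = Cᵀ =
  [ 0.4150   0.0525   0.0400]
  [ 0.1925   0.4075   0.0775]
  [ 0.3100   0.2750   0.4425]
(I − A)⁻¹ = adj(I−A) / det(I−A) ≈
  [   1.69647     0.21461     0.16352]
  [   0.78692     1.66582     0.31681]
  [   1.26725     1.12417     1.80889]
The output multiplier for sector j is the column-j sum of the Leontief inverse (I − A)⁻¹ = adj(I−A) / det(I−A).
Column R of adj(I−A): (0.0525, 0.4075, 0.2750); det(I−A) = 0.244625.
m_R = (0.0525 + 0.4075 + 0.2750) / 0.244625 = 0.735 / 0.244625 ≈ 3.0046.

m_R = 3.0046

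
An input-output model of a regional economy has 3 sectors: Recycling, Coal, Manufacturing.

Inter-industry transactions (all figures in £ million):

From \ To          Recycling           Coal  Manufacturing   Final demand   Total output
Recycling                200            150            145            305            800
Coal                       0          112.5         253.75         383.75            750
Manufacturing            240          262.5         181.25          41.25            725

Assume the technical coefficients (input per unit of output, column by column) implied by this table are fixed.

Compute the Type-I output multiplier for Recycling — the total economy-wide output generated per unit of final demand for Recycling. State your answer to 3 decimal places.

m_1 = 2.784

Technical coefficients a_ij = z_ij / X_j:
  a_11 = 200/800 = 0.25, a_21 = 0/800 = 0.00, a_31 = 240/800 = 0.30
  a_12 = 150/750 = 0.20, a_22 = 112.5/750 = 0.15, a_32 = 262.5/750 = 0.35
  a_13 = 145/725 = 0.20, a_23 = 253.75/725 = 0.35, a_33 = 181.25/725 = 0.25
I − A =
  [   0.75    -0.20    -0.20]
  [   0.00     0.85    -0.35]
  [  -0.30    -0.35     0.75]
Cofactors of I−A, C_ij = (−1)^(i+j)·(minor ij) (rows/columns in the sector order above):
  C_11 = (0.85)(0.75) − (-0.35)(-0.35) = 0.5150
  C_12 = −[(0.00)(0.75) − (-0.35)(-0.30)] = 0.1050
  C_13 = (0.00)(-0.35) − (0.85)(-0.30) = 0.2550
  C_21 = −[(-0.20)(0.75) − (-0.20)(-0.35)] = 0.2200
  C_22 = (0.75)(0.75) − (-0.20)(-0.30) = 0.5025
  C_23 = −[(0.75)(-0.35) − (-0.20)(-0.30)] = 0.3225
  C_31 = (-0.20)(-0.35) − (-0.20)(0.85) = 0.2400
  C_32 = −[(0.75)(-0.35) − (-0.20)(0.00)] = 0.2625
  C_33 = (0.75)(0.85) − (-0.20)(0.00) = 0.6375
det(I−A) = Σ_j (I−A)_1j·C_1j = (0.75)(0.5150) + (-0.20)(0.1050) + (-0.20)(0.2550) = 0.31425
adj(I−A) = Cᵀ =
  [ 0.5150   0.2200   0.2400]
  [ 0.1050   0.5025   0.2625]
  [ 0.2550   0.3225   0.6375]
(I − A)⁻¹ = adj(I−A) / det(I−A) ≈
  [   1.6388     0.7001     0.7637]
  [   0.3341     1.5990     0.8353]
  [   0.8115     1.0263     2.0286]
The output multiplier for sector j is the column-j sum of the Leontief inverse (I − A)⁻¹ = adj(I−A) / det(I−A).
Column 1 of adj(I−A): (0.5150, 0.1050, 0.2550); det(I−A) = 0.31425.
m_1 = (0.5150 + 0.1050 + 0.2550) / 0.31425 = 0.875 / 0.31425 ≈ 2.784.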